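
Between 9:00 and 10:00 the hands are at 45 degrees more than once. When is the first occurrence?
At t minutes past 9:00, the hour hand is at 30 x 9 + 0.5t degrees and the minute hand is at 6t degrees.
The smaller angle between them is 45 degrees when |30H - 5.5t| = 45 or |30H - 5.5t| = 315.
With H = 9, solve 30 x 9 - 5.5t = +/- target for each target:
  t = (30 x 9 - 45) / 5.5 = 40.91
  t = (30 x 9 + 45) / 5.5 = 57.27
  t = (30 x 9 - 315) / 5.5 = -8.18 (outside (0, 60))
  t = (30 x 9 + 315) / 5.5 = 106.36 (outside (0, 60))
Valid solutions in (0, 60): {40.91, 57.27} minutes.
The first occurrence is t = 40.91 minutes.
The hands form a 45-degree angle at 40.91 minutes past 9:00.

Final answer: 40.91 minutes past 9:00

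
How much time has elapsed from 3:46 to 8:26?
From 3:46 to 8:26:
(8 x 60 + 26) - (3 x 60 + 46) = 506 - 226 = 280 minutes
= 4 hours and 40 minutes

Final answer: 4 hours and 40 minutes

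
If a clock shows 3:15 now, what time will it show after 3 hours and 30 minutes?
Starting time: 3:15
Adding 30 minutes to 15 minutes: 15 + 30 = 45 minutes
Adding 3 hours: 3 + 3 = 6
Final time: 6:45

Final answer: 6:45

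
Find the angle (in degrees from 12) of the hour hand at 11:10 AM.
The hour hand moves 30 degrees per hour and 0.5 degrees per minute.
At 11:10: (11) x 30 + 10 x 0.5 = 330 + 5 = 335 degrees

Final answer: 335 degrees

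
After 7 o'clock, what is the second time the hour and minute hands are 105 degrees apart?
At t minutes past 7:00, the hour hand is at 30 x 7 + 0.5t degrees and the minute hand is at 6t degrees.
The smaller angle between them is 105 degrees when |30H - 5.5t| = 105 or |30H - 5.5t| = 255.
With H = 7, solve 30 x 7 - 5.5t = +/- target for each target:
  t = (30 x 7 - 105) / 5.5 = 19.09
  t = (30 x 7 + 105) / 5.5 = 57.27
  t = (30 x 7 - 255) / 5.5 = -8.18 (outside (0, 60))
  t = (30 x 7 + 255) / 5.5 = 84.55 (outside (0, 60))
Valid solutions in (0, 60): {19.09, 57.27} minutes.
The second occurrence is t = 57.27 minutes.
The hands form a 105-degree angle at 57.27 minutes past 7:00.

Final answer: 57.27 minutes past 7:00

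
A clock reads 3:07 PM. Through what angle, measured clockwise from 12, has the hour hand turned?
The hour hand moves 30 degrees per hour and 0.5 degrees per minute.
At 3:07: (3) x 30 + 7 x 0.5 = 90 + 3.5 = 93.5 degrees

Final answer: 93.5 degrees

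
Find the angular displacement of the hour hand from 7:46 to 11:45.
The hour hand moves 0.5 degrees per minute.
Time elapsed: 11:45 - 7:46 = 239 minutes
Angular displacement: 239 x 0.5 = 119.5 degrees

Final answer: 119.5 degrees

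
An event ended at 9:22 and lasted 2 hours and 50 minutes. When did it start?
Starting time: 9:22 = 562 total minutes past 12:00
Subtracting: 2 hours and 50 minutes = 170 minutes
562 - 170 = 392 minutes
= 6 hours and 32 minutes past 12:00 = 6:32

Final answer: 6:32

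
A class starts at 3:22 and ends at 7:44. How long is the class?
From 3:22 to 7:44:
(7 x 60 + 44) - (3 x 60 + 22) = 464 - 202 = 262 minutes
= 4 hours and 22 minutes

Final answer: 4 hours and 22 minutes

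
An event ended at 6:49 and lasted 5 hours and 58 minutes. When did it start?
Starting time: 6:49 = 409 total minutes past 12:00
Subtracting: 5 hours and 58 minutes = 358 minutes
409 - 358 = 51 minutes
= 51 minutes past 12:00 = 12:51

Final answer: 12:51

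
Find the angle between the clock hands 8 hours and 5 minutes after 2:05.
First find the time 8 hours and 5 minutes after 2:05.
Total minutes: 2 x 60 + 5 + 8 x 60 + 5 = 610.
610 mod 720 = 610 minutes = 10:10.
Now compute the angle at 10:10:
Hour hand: 10 x 30 + 10 x 0.5 = 305 degrees
Minute hand: 10 x 6 = 60 degrees
Difference: |305 - 60| = 245 degrees
Smaller angle: 360 - 245 = 115 degrees

Final answer: 115 degrees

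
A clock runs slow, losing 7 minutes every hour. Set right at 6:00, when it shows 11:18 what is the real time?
For every 60 true minutes, the faulty clock advances 53 minutes, so 1 faulty-clock minute corresponds to 60/53 true minutes.
From 6:00 to 11:18 on the faulty dial is 318 minutes.
True elapsed: 318 x 60/53 = 360 minutes = 6 hours.
True time: 6:00 + 6 hours = 12:00.

Final answer: 12:00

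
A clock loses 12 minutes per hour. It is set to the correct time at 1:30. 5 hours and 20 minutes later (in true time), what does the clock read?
For every 60 true minutes, the faulty clock advances 60 - 12 = 48 minutes.
True elapsed: 5 hours and 20 minutes = 320 minutes.
Faulty clock advances: 320 x 48/60 = 256 minutes (drift: 64 minutes behind).
Shown time: 1:30 + 256 minutes = 5:46.

Final answer: 5:46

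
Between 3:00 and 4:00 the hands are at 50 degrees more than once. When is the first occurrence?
At t minutes past 3:00, the hour hand is at 30 x 3 + 0.5t degrees and the minute hand is at 6t degrees.
The smaller angle between them is 50 degrees when |30H - 5.5t| = 50 or |30H - 5.5t| = 310.
With H = 3, solve 30 x 3 - 5.5t = +/- target for each target:
  t = (30 x 3 - 50) / 5.5 = 7.27
  t = (30 x 3 + 50) / 5.5 = 25.45
  t = (30 x 3 - 310) / 5.5 = -40 (outside (0, 60))
  t = (30 x 3 + 310) / 5.5 = 72.73 (outside (0, 60))
Valid solutions in (0, 60): {7.27, 25.45} minutes.
The first occurrence is t = 7.27 minutes.
The hands form a 50-degree angle at 7.27 minutes past 3:00.

Final answer: 7.27 minutes past 3:00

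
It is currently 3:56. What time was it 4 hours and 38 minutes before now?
Starting time: 3:56 = 236 total minutes past 12:00
Subtracting: 4 hours and 38 minutes = 278 minutes
236 - 278 = -42 (negative, add 12 hours = 720) = 678 minutes
= 11 hours and 18 minutes past 12:00 = 11:18

Final answer: 11:18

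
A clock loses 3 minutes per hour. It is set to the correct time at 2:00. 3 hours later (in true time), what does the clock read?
For every 60 true minutes, the faulty clock advances 60 - 3 = 57 minutes.
True elapsed: 3 hours = 180 minutes.
Faulty clock advances: 180 x 57/60 = 171 minutes (drift: 9 minutes behind).
Shown time: 2:00 + 171 minutes = 4:51.

Final answer: 4:51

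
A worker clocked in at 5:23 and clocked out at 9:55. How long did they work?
From 5:23 to 9:55:
(9 x 60 + 55) - (5 x 60 + 23) = 595 - 323 = 272 minutes
= 4 hours and 32 minutes

Final answer: 4 hours and 32 minutes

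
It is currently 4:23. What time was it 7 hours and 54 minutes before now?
Starting time: 4:23 = 263 total minutes past 12:00
Subtracting: 7 hours and 54 minutes = 474 minutes
263 - 474 = -211 (negative, add 12 hours = 720) = 509 minutes
= 8 hours and 29 minutes past 12:00 = 8:29

Final answer: 8:29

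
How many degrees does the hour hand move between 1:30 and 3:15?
The hour hand moves 0.5 degrees per minute.
Time elapsed: 3:15 - 1:30 = 105 minutes
Angular displacement: 105 x 0.5 = 52.5 degrees

Final answer: 52.5 degrees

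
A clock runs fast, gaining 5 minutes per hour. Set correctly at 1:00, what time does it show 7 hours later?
For every 60 true minutes, the faulty clock advances 60 + 5 = 65 minutes.
True elapsed: 7 hours = 420 minutes.
Faulty clock advances: 420 x 65/60 = 455 minutes (drift: 35 minutes ahead).
Shown time: 1:00 + 455 minutes = 8:35.

Final answer: 8:35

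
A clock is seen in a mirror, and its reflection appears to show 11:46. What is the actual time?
Reflection across the vertical (12-6) axis maps a hand at angle A degrees to (360 - A) degrees, which sends a reading of T minutes past 12:00 to (720 - T) minutes past 12:00.
Mirror reads 11:46 = 706 minutes past 12:00.
Actual time: (720 - 706) mod 720 = 14 minutes = 12:14.

Final answer: 12:14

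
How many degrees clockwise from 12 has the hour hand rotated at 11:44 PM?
The hour hand moves 30 degrees per hour and 0.5 degrees per minute.
At 11:44: (11) x 30 + 44 x 0.5 = 330 + 22 = 352 degrees

Final answer: 352 degrees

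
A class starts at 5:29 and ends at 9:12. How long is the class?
From 5:29 to 9:12:
(9 x 60 + 12) - (5 x 60 + 29) = 552 - 329 = 223 minutes
= 3 hours and 43 minutes

Final answer: 3 hours and 43 minutes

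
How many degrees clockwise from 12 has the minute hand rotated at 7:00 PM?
The minute hand moves 6 degrees per minute.
At 7:00: 0 x 6 = 0 degrees

Final answer: 0 degrees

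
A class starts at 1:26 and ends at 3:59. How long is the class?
From 1:26 to 3:59:
(3 x 60 + 59) - (1 x 60 + 26) = 239 - 86 = 153 minutes
= 2 hours and 33 minutes

Final answer: 2 hours and 33 minutes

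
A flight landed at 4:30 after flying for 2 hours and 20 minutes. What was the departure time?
Starting time: 4:30 = 270 total minutes past 12:00
Subtracting: 2 hours and 20 minutes = 140 minutes
270 - 140 = 130 minutes
= 2 hours and 10 minutes past 12:00 = 2:10

Final answer: 2:10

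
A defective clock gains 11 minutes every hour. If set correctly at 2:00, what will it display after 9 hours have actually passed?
For every 60 true minutes, the faulty clock advances 60 + 11 = 71 minutes.
True elapsed: 9 hours = 540 minutes.
Faulty clock advances: 540 x 71/60 = 639 minutes (drift: 99 minutes ahead).
Shown time: 2:00 + 639 minutes = 12:39.

Final answer: 12:39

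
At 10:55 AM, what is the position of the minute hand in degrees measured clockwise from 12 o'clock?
The minute hand moves 6 degrees per minute.
At 10:55: 55 x 6 = 330 degrees

Final answer: 330 degrees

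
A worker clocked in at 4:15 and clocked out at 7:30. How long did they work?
From 4:15 to 7:30:
(7 x 60 + 30) - (4 x 60 + 15) = 450 - 255 = 195 minutes
= 3 hours and 15 minutes

Final answer: 3 hours and 15 minutes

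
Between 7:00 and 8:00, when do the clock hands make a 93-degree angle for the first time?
At t minutes past 7:00, the hour hand is at 30 x 7 + 0.5t degrees and the minute hand is at 6t degrees.
The smaller angle between them is 93 degrees when |30H - 5.5t| = 93 or |30H - 5.5t| = 267.
With H = 7, solve 30 x 7 - 5.5t = +/- target for each target:
  t = (30 x 7 - 93) / 5.5 = 21.27
  t = (30 x 7 + 93) / 5.5 = 55.09
  t = (30 x 7 - 267) / 5.5 = -10.36 (outside (0, 60))
  t = (30 x 7 + 267) / 5.5 = 86.73 (outside (0, 60))
Valid solutions in (0, 60): {21.27, 55.09} minutes.
The first occurrence is t = 21.27 minutes.
The hands form a 93-degree angle at 21.27 minutes past 7:00.

Final answer: 21.27 minutes past 7:00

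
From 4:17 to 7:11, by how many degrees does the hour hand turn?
The hour hand moves 0.5 degrees per minute.
Time elapsed: 7:11 - 4:17 = 174 minutes
Angular displacement: 174 x 0.5 = 87 degrees

Final answer: 87 degrees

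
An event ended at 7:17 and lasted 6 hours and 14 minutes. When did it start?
Starting time: 7:17 = 437 total minutes past 12:00
Subtracting: 6 hours and 14 minutes = 374 minutes
437 - 374 = 63 minutes
= 1 hour and 3 minutes past 12:00 = 1:03

Final answer: 1:03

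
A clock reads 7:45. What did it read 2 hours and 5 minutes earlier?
Starting time: 7:45 = 465 total minutes past 12:00
Subtracting: 2 hours and 5 minutes = 125 minutes
465 - 125 = 340 minutes
= 5 hours and 40 minutes past 12:00 = 5:40

Final answer: 5:40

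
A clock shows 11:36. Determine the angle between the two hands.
Hour hand position: 11 x 30 + 36 x 0.5 = 348 degrees
Minute hand position: 36 x 6 = 216 degrees
Difference: |348 - 216| = 132 degrees
The angle between the hands is 132 degrees

Final answer: 132 degrees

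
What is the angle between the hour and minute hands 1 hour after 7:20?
First find the time 1 hour after 7:20.
Total minutes: 7 x 60 + 20 + 1 x 60 + 0 = 500.
500 mod 720 = 500 minutes = 8:20.
Now compute the angle at 8:20:
Hour hand: 8 x 30 + 20 x 0.5 = 250 degrees
Minute hand: 20 x 6 = 120 degrees
Difference: |250 - 120| = 130 degrees
The angle is 130 degrees

Final answer: 130 degrees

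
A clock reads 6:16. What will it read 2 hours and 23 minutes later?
Starting time: 6:16
Adding 23 minutes to 16 minutes: 16 + 23 = 39 minutes
Adding 2 hours: 6 + 2 = 8
Final time: 8:39

Final answer: 8:39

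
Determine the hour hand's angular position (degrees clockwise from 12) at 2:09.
The hour hand moves 30 degrees per hour and 0.5 degrees per minute.
At 2:09: (2) x 30 + 9 x 0.5 = 60 + 4.5 = 64.5 degrees

Final answer: 64.5 degrees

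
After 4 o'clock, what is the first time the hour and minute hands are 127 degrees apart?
At t minutes past 4:00, the hour hand is at 30 x 4 + 0.5t degrees and the minute hand is at 6t degrees.
The smaller angle between them is 127 degrees when |30H - 5.5t| = 127 or |30H - 5.5t| = 233.
With H = 4, solve 30 x 4 - 5.5t = +/- target for each target:
  t = (30 x 4 - 127) / 5.5 = -1.27 (outside (0, 60))
  t = (30 x 4 + 127) / 5.5 = 44.91
  t = (30 x 4 - 233) / 5.5 = -20.55 (outside (0, 60))
  t = (30 x 4 + 233) / 5.5 = 64.18 (outside (0, 60))
Valid solutions in (0, 60): {44.91} minutes.
The first occurrence is t = 44.91 minutes.
The hands form a 127-degree angle at 44.91 minutes past 4:00.

Final answer: 44.91 minutes past 4:00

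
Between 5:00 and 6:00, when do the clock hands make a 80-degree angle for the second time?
At t minutes past 5:00, the hour hand is at 30 x 5 + 0.5t degrees and the minute hand is at 6t degrees.
The smaller angle between them is 80 degrees when |30H - 5.5t| = 80 or |30H - 5.5t| = 280.
With H = 5, solve 30 x 5 - 5.5t = +/- target for each target:
  t = (30 x 5 - 80) / 5.5 = 12.73
  t = (30 x 5 + 80) / 5.5 = 41.82
  t = (30 x 5 - 280) / 5.5 = -23.64 (outside (0, 60))
  t = (30 x 5 + 280) / 5.5 = 78.18 (outside (0, 60))
Valid solutions in (0, 60): {12.73, 41.82} minutes.
The second occurrence is t = 41.82 minutes.
The hands form a 80-degree angle at 41.82 minutes past 5:00.

Final answer: 41.82 minutes past 5:00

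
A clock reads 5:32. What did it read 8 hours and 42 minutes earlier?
Starting time: 5:32 = 332 total minutes past 12:00
Subtracting: 8 hours and 42 minutes = 522 minutes
332 - 522 = -190 (negative, add 12 hours = 720) = 530 minutes
= 8 hours and 50 minutes past 12:00 = 8:50

Final answer: 8:50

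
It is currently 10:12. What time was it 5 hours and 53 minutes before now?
Starting time: 10:12 = 612 total minutes past 12:00
Subtracting: 5 hours and 53 minutes = 353 minutes
612 - 353 = 259 minutes
= 4 hours and 19 minutes past 12:00 = 4:19

Final answer: 4:19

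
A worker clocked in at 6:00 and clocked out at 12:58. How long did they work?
From 6:00 to 12:58:
(12 x 60 + 58) - (6 x 60 + 0) = 778 - 360 = 418 minutes
= 6 hours and 58 minutes

Final answer: 6 hours and 58 minutes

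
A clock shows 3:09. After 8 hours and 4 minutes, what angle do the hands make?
First find the time 8 hours and 4 minutes after 3:09.
Total minutes: 3 x 60 + 9 + 8 x 60 + 4 = 673.
673 mod 720 = 673 minutes = 11:13.
Now compute the angle at 11:13:
Hour hand: 11 x 30 + 13 x 0.5 = 336.5 degrees
Minute hand: 13 x 6 = 78 degrees
Difference: |336.5 - 78| = 258.5 degrees
Smaller angle: 360 - 258.5 = 101.5 degrees

Final answer: 101.5 degrees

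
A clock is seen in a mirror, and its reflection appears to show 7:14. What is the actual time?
Reflection across the vertical (12-6) axis maps a hand at angle A degrees to (360 - A) degrees, which sends a reading of T minutes past 12:00 to (720 - T) minutes past 12:00.
Mirror reads 7:14 = 434 minutes past 12:00.
Actual time: (720 - 434) mod 720 = 286 minutes = 4:46.

Final answer: 4:46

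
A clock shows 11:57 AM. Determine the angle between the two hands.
Hour hand position: 11 x 30 + 57 x 0.5 = 358.5 degrees
Minute hand position: 57 x 6 = 342 degrees
Difference: |358.5 - 342| = 16.5 degrees
The angle between the hands is 16.5 degrees

Final answer: 16.5 degrees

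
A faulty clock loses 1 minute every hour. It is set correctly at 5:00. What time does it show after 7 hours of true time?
For every 60 true minutes, the faulty clock advances 60 - 1 = 59 minutes.
True elapsed: 7 hours = 420 minutes.
Faulty clock advances: 420 x 59/60 = 413 minutes (drift: 7 minutes behind).
Shown time: 5:00 + 413 minutes = 11:53.

Final answer: 11:53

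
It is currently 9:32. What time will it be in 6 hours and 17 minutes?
Starting time: 9:32
Adding 17 minutes to 32 minutes: 32 + 17 = 49 minutes
Adding 6 hours: 9 + 6 = 15 - 12 = 3
Final time: 3:49

Final answer: 3:49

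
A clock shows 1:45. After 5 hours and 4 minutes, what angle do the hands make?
First find the time 5 hours and 4 minutes after 1:45.
Total minutes: 1 x 60 + 45 + 5 x 60 + 4 = 409.
409 mod 720 = 409 minutes = 6:49.
Now compute the angle at 6:49:
Hour hand: 6 x 30 + 49 x 0.5 = 204.5 degrees
Minute hand: 49 x 6 = 294 degrees
Difference: |204.5 - 294| = 89.5 degrees
The angle is 89.5 degrees

Final answer: 89.5 degrees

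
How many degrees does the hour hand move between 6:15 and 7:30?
The hour hand moves 0.5 degrees per minute.
Time elapsed: 7:30 - 6:15 = 75 minutes
Angular displacement: 75 x 0.5 = 37.5 degrees

Final answer: 37.5 degrees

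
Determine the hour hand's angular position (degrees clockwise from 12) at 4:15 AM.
The hour hand moves 30 degrees per hour and 0.5 degrees per minute.
At 4:15: (4) x 30 + 15 x 0.5 = 120 + 7.5 = 127.5 degrees

Final answer: 127.5 degrees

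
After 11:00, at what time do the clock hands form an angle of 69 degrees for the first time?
At t minutes past 11:00, the hour hand is at 30 x 11 + 0.5t degrees and the minute hand is at 6t degrees.
The smaller angle between them is 69 degrees when |30H - 5.5t| = 69 or |30H - 5.5t| = 291.
With H = 11, solve 30 x 11 - 5.5t = +/- target for each target:
  t = (30 x 11 - 69) / 5.5 = 47.45
  t = (30 x 11 + 69) / 5.5 = 72.55 (outside (0, 60))
  t = (30 x 11 - 291) / 5.5 = 7.09
  t = (30 x 11 + 291) / 5.5 = 112.91 (outside (0, 60))
Valid solutions in (0, 60): {7.09, 47.45} minutes.
The first occurrence is t = 7.09 minutes.
The hands form a 69-degree angle at 7.09 minutes past 11:00.

Final answer: 7.09 minutes past 11:00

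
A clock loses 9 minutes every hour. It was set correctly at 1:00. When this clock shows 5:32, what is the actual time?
For every 60 true minutes, the faulty clock advances 51 minutes, so 1 faulty-clock minute corresponds to 60/51 true minutes.
From 1:00 to 5:32 on the faulty dial is 272 minutes.
True elapsed: 272 x 60/51 = 320 minutes = 5 hours and 20 minutes.
True time: 1:00 + 5 hours and 20 minutes = 6:20.

Final answer: 6:20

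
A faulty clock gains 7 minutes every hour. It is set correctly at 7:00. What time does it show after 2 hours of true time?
For every 60 true minutes, the faulty clock advances 60 + 7 = 67 minutes.
True elapsed: 2 hours = 120 minutes.
Faulty clock advances: 120 x 67/60 = 134 minutes (drift: 14 minutes ahead).
Shown time: 7:00 + 134 minutes = 9:14.

Final answer: 9:14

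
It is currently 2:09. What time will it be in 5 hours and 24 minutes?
Starting time: 2:09
Adding 24 minutes to 9 minutes: 9 + 24 = 33 minutes
Adding 5 hours: 2 + 5 = 7
Final time: 7:33

Final answer: 7:33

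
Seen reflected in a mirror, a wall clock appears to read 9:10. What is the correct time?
Reflection across the vertical (12-6) axis maps a hand at angle A degrees to (360 - A) degrees, which sends a reading of T minutes past 12:00 to (720 - T) minutes past 12:00.
Mirror reads 9:10 = 550 minutes past 12:00.
Actual time: (720 - 550) mod 720 = 170 minutes = 2:50.

Final answer: 2:50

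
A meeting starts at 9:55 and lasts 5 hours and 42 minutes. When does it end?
Starting time: 9:55
Adding 42 minutes to 55 minutes: 55 + 42 = 97 minutes = 1 hour and 37 minutes
Adding 5 hours: 9 + 5 + 1 (carry) = 15 - 12 = 3
Final time: 3:37

Final answer: 3:37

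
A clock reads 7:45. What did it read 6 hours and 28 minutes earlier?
Starting time: 7:45 = 465 total minutes past 12:00
Subtracting: 6 hours and 28 minutes = 388 minutes
465 - 388 = 77 minutes
= 1 hour and 17 minutes past 12:00 = 1:17

Final answer: 1:17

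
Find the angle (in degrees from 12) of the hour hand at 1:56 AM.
The hour hand moves 30 degrees per hour and 0.5 degrees per minute.
At 1:56: (1) x 30 + 56 x 0.5 = 30 + 28 = 58 degrees

Final answer: 58 degrees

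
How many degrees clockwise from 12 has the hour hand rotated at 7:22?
The hour hand moves 30 degrees per hour and 0.5 degrees per minute.
At 7:22: (7) x 30 + 22 x 0.5 = 210 + 11 = 221 degrees

Final answer: 221 degrees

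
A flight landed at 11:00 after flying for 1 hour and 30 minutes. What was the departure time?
Starting time: 11:00 = 660 total minutes past 12:00
Subtracting: 1 hour and 30 minutes = 90 minutes
660 - 90 = 570 minutes
= 9 hours and 30 minutes past 12:00 = 9:30

Final answer: 9:30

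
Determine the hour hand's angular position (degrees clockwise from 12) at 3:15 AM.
The hour hand moves 30 degrees per hour and 0.5 degrees per minute.
At 3:15: (3) x 30 + 15 x 0.5 = 90 + 7.5 = 97.5 degrees

Final answer: 97.5 degrees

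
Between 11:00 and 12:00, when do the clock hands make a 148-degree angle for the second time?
At t minutes past 11:00, the hour hand is at 30 x 11 + 0.5t degrees and the minute hand is at 6t degrees.
The smaller angle between them is 148 degrees when |30H - 5.5t| = 148 or |30H - 5.5t| = 212.
With H = 11, solve 30 x 11 - 5.5t = +/- target for each target:
  t = (30 x 11 - 148) / 5.5 = 33.09
  t = (30 x 11 + 148) / 5.5 = 86.91 (outside (0, 60))
  t = (30 x 11 - 212) / 5.5 = 21.45
  t = (30 x 11 + 212) / 5.5 = 98.55 (outside (0, 60))
Valid solutions in (0, 60): {21.45, 33.09} minutes.
The second occurrence is t = 33.09 minutes.
The hands form a 148-degree angle at 33.09 minutes past 11:00.

Final answer: 33.09 minutes past 11:00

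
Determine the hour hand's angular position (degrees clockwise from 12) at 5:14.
The hour hand moves 30 degrees per hour and 0.5 degrees per minute.
At 5:14: (5) x 30 + 14 x 0.5 = 150 + 7 = 157 degrees

Final answer: 157 degrees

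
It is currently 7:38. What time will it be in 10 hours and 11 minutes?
Starting time: 7:38
Adding 11 minutes to 38 minutes: 38 + 11 = 49 minutes
Adding 10 hours: 7 + 10 = 17 - 12 = 5
Final time: 5:49

Final answer: 5:49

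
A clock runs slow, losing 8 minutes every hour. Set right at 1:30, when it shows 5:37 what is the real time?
For every 60 true minutes, the faulty clock advances 52 minutes, so 1 faulty-clock minute corresponds to 60/52 true minutes.
From 1:30 to 5:37 on the faulty dial is 247 minutes.
True elapsed: 247 x 60/52 = 285 minutes = 4 hours and 45 minutes.
True time: 1:30 + 4 hours and 45 minutes = 6:15.

Final answer: 6:15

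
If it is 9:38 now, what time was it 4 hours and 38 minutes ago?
Starting time: 9:38 = 578 total minutes past 12:00
Subtracting: 4 hours and 38 minutes = 278 minutes
578 - 278 = 300 minutes
= 5 hours past 12:00 = 5:00

Final answer: 5:00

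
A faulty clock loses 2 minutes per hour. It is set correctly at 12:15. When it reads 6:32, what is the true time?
For every 60 true minutes, the faulty clock advances 58 minutes, so 1 faulty-clock minute corresponds to 60/58 true minutes.
From 12:15 to 6:32 on the faulty dial is 377 minutes.
True elapsed: 377 x 60/58 = 390 minutes = 6 hours and 30 minutes.
True time: 12:15 + 6 hours and 30 minutes = 6:45.

Final answer: 6:45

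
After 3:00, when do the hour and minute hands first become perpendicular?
At t minutes past 3:00, the hour hand is at 30 x 3 + 0.5t degrees and the minute hand is at 6t degrees.
The smaller angle between them is 90 degrees when |30H - 5.5t| = 90 or |30H - 5.5t| = 270.
With H = 3, solve 30 x 3 - 5.5t = +/- target for each target:
  t = (30 x 3 - 90) / 5.5 = 0 (outside (0, 60))
  t = (30 x 3 + 90) / 5.5 = 32.73
  t = (30 x 3 - 270) / 5.5 = -32.73 (outside (0, 60))
  t = (30 x 3 + 270) / 5.5 = 65.45 (outside (0, 60))
Valid solutions in (0, 60): {32.73} minutes.
First occurrence: t = 32.73 minutes.
The hands are at right angles at 32.73 minutes past 3:00.

Final answer: 32.73 minutes past 3:00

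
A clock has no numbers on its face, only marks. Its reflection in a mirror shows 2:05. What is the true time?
Reflection across the vertical (12-6) axis maps a hand at angle A degrees to (360 - A) degrees, which sends a reading of T minutes past 12:00 to (720 - T) minutes past 12:00.
Mirror reads 2:05 = 125 minutes past 12:00.
Actual time: (720 - 125) mod 720 = 595 minutes = 9:55.

Final answer: 9:55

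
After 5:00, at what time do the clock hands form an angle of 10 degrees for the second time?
At t minutes past 5:00, the hour hand is at 30 x 5 + 0.5t degrees and the minute hand is at 6t degrees.
The smaller angle between them is 10 degrees when |30H - 5.5t| = 10 or |30H - 5.5t| = 350.
With H = 5, solve 30 x 5 - 5.5t = +/- target for each target:
  t = (30 x 5 - 10) / 5.5 = 25.45
  t = (30 x 5 + 10) / 5.5 = 29.09
  t = (30 x 5 - 350) / 5.5 = -36.36 (outside (0, 60))
  t = (30 x 5 + 350) / 5.5 = 90.91 (outside (0, 60))
Valid solutions in (0, 60): {25.45, 29.09} minutes.
The second occurrence is t = 29.09 minutes.
The hands form a 10-degree angle at 29.09 minutes past 5:00.

Final answer: 29.09 minutes past 5:00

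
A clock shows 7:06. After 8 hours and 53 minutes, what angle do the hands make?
First find the time 8 hours and 53 minutes after 7:06.
Total minutes: 7 x 60 + 6 + 8 x 60 + 53 = 959.
959 mod 720 = 239 minutes = 3:59.
Now compute the angle at 3:59:
Hour hand: 3 x 30 + 59 x 0.5 = 119.5 degrees
Minute hand: 59 x 6 = 354 degrees
Difference: |119.5 - 354| = 234.5 degrees
Smaller angle: 360 - 234.5 = 125.5 degrees

Final answer: 125.5 degrees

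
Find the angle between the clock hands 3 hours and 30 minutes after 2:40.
First find the time 3 hours and 30 minutes after 2:40.
Total minutes: 2 x 60 + 40 + 3 x 60 + 30 = 370.
370 mod 720 = 370 minutes = 6:10.
Now compute the angle at 6:10:
Hour hand: 6 x 30 + 10 x 0.5 = 185 degrees
Minute hand: 10 x 6 = 60 degrees
Difference: |185 - 60| = 125 degrees
The angle is 125 degrees

Final answer: 125 degrees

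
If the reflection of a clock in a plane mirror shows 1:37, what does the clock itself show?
Reflection across the vertical (12-6) axis maps a hand at angle A degrees to (360 - A) degrees, which sends a reading of T minutes past 12:00 to (720 - T) minutes past 12:00.
Mirror reads 1:37 = 97 minutes past 12:00.
Actual time: (720 - 97) mod 720 = 623 minutes = 10:23.

Final answer: 10:23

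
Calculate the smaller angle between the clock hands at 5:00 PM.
Hour hand position: 5 x 30 + 0 x 0.5 = 150 degrees
Minute hand position: 0 x 6 = 0 degrees
Difference: |150 - 0| = 150 degrees
The angle between the hands is 150 degrees

Final answer: 150 degrees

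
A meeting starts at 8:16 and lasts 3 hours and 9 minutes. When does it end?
Starting time: 8:16
Adding 9 minutes to 16 minutes: 16 + 9 = 25 minutes
Adding 3 hours: 8 + 3 = 11
Final time: 11:25

Final answer: 11:25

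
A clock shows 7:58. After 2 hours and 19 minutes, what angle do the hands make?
First find the time 2 hours and 19 minutes after 7:58.
Total minutes: 7 x 60 + 58 + 2 x 60 + 19 = 617.
617 mod 720 = 617 minutes = 10:17.
Now compute the angle at 10:17:
Hour hand: 10 x 30 + 17 x 0.5 = 308.5 degrees
Minute hand: 17 x 6 = 102 degrees
Difference: |308.5 - 102| = 206.5 degrees
Smaller angle: 360 - 206.5 = 153.5 degrees

Final answer: 153.5 degrees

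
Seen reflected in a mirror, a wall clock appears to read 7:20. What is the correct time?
Reflection across the vertical (12-6) axis maps a hand at angle A degrees to (360 - A) degrees, which sends a reading of T minutes past 12:00 to (720 - T) minutes past 12:00.
Mirror reads 7:20 = 440 minutes past 12:00.
Actual time: (720 - 440) mod 720 = 280 minutes = 4:40.

Final answer: 4:40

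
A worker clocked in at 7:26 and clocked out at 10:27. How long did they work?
From 7:26 to 10:27:
(10 x 60 + 27) - (7 x 60 + 26) = 627 - 446 = 181 minutes
= 3 hours and 1 minute

Final answer: 3 hours and 1 minute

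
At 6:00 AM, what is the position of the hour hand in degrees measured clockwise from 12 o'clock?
The hour hand moves 30 degrees per hour and 0.5 degrees per minute.
At 6:00: (6) x 30 + 0 x 0.5 = 180 + 0 = 180 degrees

Final answer: 180 degrees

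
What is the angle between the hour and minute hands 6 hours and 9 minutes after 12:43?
First find the time 6 hours and 9 minutes after 12:43.
Total minutes: 12 x 60 + 43 + 6 x 60 + 9 = 1132.
1132 mod 720 = 412 minutes = 6:52.
Now compute the angle at 6:52:
Hour hand: 6 x 30 + 52 x 0.5 = 206 degrees
Minute hand: 52 x 6 = 312 degrees
Difference: |206 - 312| = 106 degrees
The angle is 106 degrees

Final answer: 106 degrees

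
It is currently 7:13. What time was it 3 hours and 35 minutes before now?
Starting time: 7:13 = 433 total minutes past 12:00
Subtracting: 3 hours and 35 minutes = 215 minutes
433 - 215 = 218 minutes
= 3 hours and 38 minutes past 12:00 = 3:38

Final answer: 3:38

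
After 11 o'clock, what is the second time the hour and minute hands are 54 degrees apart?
At t minutes past 11:00, the hour hand is at 30 x 11 + 0.5t degrees and the minute hand is at 6t degrees.
The smaller angle between them is 54 degrees when |30H - 5.5t| = 54 or |30H - 5.5t| = 306.
With H = 11, solve 30 x 11 - 5.5t = +/- target for each target:
  t = (30 x 11 - 54) / 5.5 = 50.18
  t = (30 x 11 + 54) / 5.5 = 69.82 (outside (0, 60))
  t = (30 x 11 - 306) / 5.5 = 4.36
  t = (30 x 11 + 306) / 5.5 = 115.64 (outside (0, 60))
Valid solutions in (0, 60): {4.36, 50.18} minutes.
The second occurrence is t = 50.18 minutes.
The hands form a 54-degree angle at 50.18 minutes past 11:00.

Final answer: 50.18 minutes past 11:00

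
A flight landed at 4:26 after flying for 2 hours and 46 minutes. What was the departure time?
Starting time: 4:26 = 266 total minutes past 12:00
Subtracting: 2 hours and 46 minutes = 166 minutes
266 - 166 = 100 minutes
= 1 hour and 40 minutes past 12:00 = 1:40

Final answer: 1:40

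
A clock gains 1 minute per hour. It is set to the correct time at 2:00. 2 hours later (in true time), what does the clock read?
For every 60 true minutes, the faulty clock advances 60 + 1 = 61 minutes.
True elapsed: 2 hours = 120 minutes.
Faulty clock advances: 120 x 61/60 = 122 minutes (drift: 2 minutes ahead).
Shown time: 2:00 + 122 minutes = 4:02.

Final answer: 4:02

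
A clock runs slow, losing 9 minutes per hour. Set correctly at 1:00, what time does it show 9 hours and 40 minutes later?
For every 60 true minutes, the faulty clock advances 60 - 9 = 51 minutes.
True elapsed: 9 hours and 40 minutes = 580 minutes.
Faulty clock advances: 580 x 51/60 = 493 minutes (drift: 87 minutes behind).
Shown time: 1:00 + 493 minutes = 9:13.

Final answer: 9:13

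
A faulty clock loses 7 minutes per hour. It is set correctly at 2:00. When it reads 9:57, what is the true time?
For every 60 true minutes, the faulty clock advances 53 minutes, so 1 faulty-clock minute corresponds to 60/53 true minutes.
From 2:00 to 9:57 on the faulty dial is 477 minutes.
True elapsed: 477 x 60/53 = 540 minutes = 9 hours.
True time: 2:00 + 9 hours = 11:00.

Final answer: 11:00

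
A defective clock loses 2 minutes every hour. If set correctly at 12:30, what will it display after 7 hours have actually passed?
For every 60 true minutes, the faulty clock advances 60 - 2 = 58 minutes.
True elapsed: 7 hours = 420 minutes.
Faulty clock advances: 420 x 58/60 = 406 minutes (drift: 14 minutes behind).
Shown time: 12:30 + 406 minutes = 7:16.

Final answer: 7:16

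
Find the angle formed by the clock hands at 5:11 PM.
Hour hand position: 5 x 30 + 11 x 0.5 = 155.5 degrees
Minute hand position: 11 x 6 = 66 degrees
Difference: |155.5 - 66| = 89.5 degrees
The angle between the hands is 89.5 degrees

Final answer: 89.5 degrees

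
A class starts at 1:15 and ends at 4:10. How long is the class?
From 1:15 to 4:10:
(4 x 60 + 10) - (1 x 60 + 15) = 250 - 75 = 175 minutes
= 2 hours and 55 minutes

Final answer: 2 hours and 55 minutes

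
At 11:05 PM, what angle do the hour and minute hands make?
Hour hand position: 11 x 30 + 5 x 0.5 = 332.5 degrees
Minute hand position: 5 x 6 = 30 degrees
Difference: |332.5 - 30| = 302.5 degrees
Since 302.5 > 180, the smaller angle is 360 - 302.5 = 57.5 degrees

Final answer: 57.5 degrees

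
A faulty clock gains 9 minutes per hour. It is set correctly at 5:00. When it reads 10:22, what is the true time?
For every 60 true minutes, the faulty clock advances 69 minutes, so 1 faulty-clock minute corresponds to 60/69 true minutes.
From 5:00 to 10:22 on the faulty dial is 322 minutes.
True elapsed: 322 x 60/69 = 280 minutes = 4 hours and 40 minutes.
True time: 5:00 + 4 hours and 40 minutes = 9:40.

Final answer: 9:40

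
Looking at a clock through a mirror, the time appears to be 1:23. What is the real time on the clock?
Reflection across the vertical (12-6) axis maps a hand at angle A degrees to (360 - A) degrees, which sends a reading of T minutes past 12:00 to (720 - T) minutes past 12:00.
Mirror reads 1:23 = 83 minutes past 12:00.
Actual time: (720 - 83) mod 720 = 637 minutes = 10:37.

Final answer: 10:37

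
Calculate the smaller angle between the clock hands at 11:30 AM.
Hour hand position: 11 x 30 + 30 x 0.5 = 345 degrees
Minute hand position: 30 x 6 = 180 degrees
Difference: |345 - 180| = 165 degrees
The angle between the hands is 165 degrees

Final answer: 165 degrees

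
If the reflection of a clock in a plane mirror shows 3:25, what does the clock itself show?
Reflection across the vertical (12-6) axis maps a hand at angle A degrees to (360 - A) degrees, which sends a reading of T minutes past 12:00 to (720 - T) minutes past 12:00.
Mirror reads 3:25 = 205 minutes past 12:00.
Actual time: (720 - 205) mod 720 = 515 minutes = 8:35.

Final answer: 8:35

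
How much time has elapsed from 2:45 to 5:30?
From 2:45 to 5:30:
(5 x 60 + 30) - (2 x 60 + 45) = 330 - 165 = 165 minutes
= 2 hours and 45 minutes

Final answer: 2 hours and 45 minutes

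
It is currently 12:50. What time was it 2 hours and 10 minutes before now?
Starting time: 12:50 = 50 total minutes past 12:00
Subtracting: 2 hours and 10 minutes = 130 minutes
50 - 130 = -80 (negative, add 12 hours = 720) = 640 minutes
= 10 hours and 40 minutes past 12:00 = 10:40

Final answer: 10:40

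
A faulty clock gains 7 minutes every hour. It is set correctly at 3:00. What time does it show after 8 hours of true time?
For every 60 true minutes, the faulty clock advances 60 + 7 = 67 minutes.
True elapsed: 8 hours = 480 minutes.
Faulty clock advances: 480 x 67/60 = 536 minutes (drift: 56 minutes ahead).
Shown time: 3:00 + 536 minutes = 11:56.

Final answer: 11:56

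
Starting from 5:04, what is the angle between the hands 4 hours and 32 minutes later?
First find the time 4 hours and 32 minutes after 5:04.
Total minutes: 5 x 60 + 4 + 4 x 60 + 32 = 576.
576 mod 720 = 576 minutes = 9:36.
Now compute the angle at 9:36:
Hour hand: 9 x 30 + 36 x 0.5 = 288 degrees
Minute hand: 36 x 6 = 216 degrees
Difference: |288 - 216| = 72 degrees
The angle is 72 degrees

Final answer: 72 degrees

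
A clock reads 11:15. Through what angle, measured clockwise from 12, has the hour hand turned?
The hour hand moves 30 degrees per hour and 0.5 degrees per minute.
At 11:15: (11) x 30 + 15 x 0.5 = 330 + 7.5 = 337.5 degrees

Final answer: 337.5 degrees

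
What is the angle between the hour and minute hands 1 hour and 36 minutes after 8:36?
First find the time 1 hour and 36 minutes after 8:36.
Total minutes: 8 x 60 + 36 + 1 x 60 + 36 = 612.
612 mod 720 = 612 minutes = 10:12.
Now compute the angle at 10:12:
Hour hand: 10 x 30 + 12 x 0.5 = 306 degrees
Minute hand: 12 x 6 = 72 degrees
Difference: |306 - 72| = 234 degrees
Smaller angle: 360 - 234 = 126 degrees

Final answer: 126 degrees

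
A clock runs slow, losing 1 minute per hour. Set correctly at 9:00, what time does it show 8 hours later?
For every 60 true minutes, the faulty clock advances 60 - 1 = 59 minutes.
True elapsed: 8 hours = 480 minutes.
Faulty clock advances: 480 x 59/60 = 472 minutes (drift: 8 minutes behind).
Shown time: 9:00 + 472 minutes = 4:52.

Final answer: 4:52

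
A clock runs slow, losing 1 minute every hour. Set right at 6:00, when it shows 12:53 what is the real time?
For every 60 true minutes, the faulty clock advances 59 minutes, so 1 faulty-clock minute corresponds to 60/59 true minutes.
From 6:00 to 12:53 on the faulty dial is 413 minutes.
True elapsed: 413 x 60/59 = 420 minutes = 7 hours.
True time: 6:00 + 7 hours = 1:00.

Final answer: 1:00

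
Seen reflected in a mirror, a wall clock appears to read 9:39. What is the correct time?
Reflection across the vertical (12-6) axis maps a hand at angle A degrees to (360 - A) degrees, which sends a reading of T minutes past 12:00 to (720 - T) minutes past 12:00.
Mirror reads 9:39 = 579 minutes past 12:00.
Actual time: (720 - 579) mod 720 = 141 minutes = 2:21.

Final answer: 2:21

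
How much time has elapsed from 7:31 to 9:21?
From 7:31 to 9:21:
(9 x 60 + 21) - (7 x 60 + 31) = 561 - 451 = 110 minutes
= 1 hour and 50 minutes

Final answer: 1 hour and 50 minutes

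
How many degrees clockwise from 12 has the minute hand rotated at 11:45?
The minute hand moves 6 degrees per minute.
At 11:45: 45 x 6 = 270 degrees

Final answer: 270 degrees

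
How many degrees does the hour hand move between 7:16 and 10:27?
The hour hand moves 0.5 degrees per minute.
Time elapsed: 10:27 - 7:16 = 191 minutes
Angular displacement: 191 x 0.5 = 95.5 degrees

Final answer: 95.5 degrees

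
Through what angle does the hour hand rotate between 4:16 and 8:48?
The hour hand moves 0.5 degrees per minute.
Time elapsed: 8:48 - 4:16 = 272 minutes
Angular displacement: 272 x 0.5 = 136 degrees

Final answer: 136 degrees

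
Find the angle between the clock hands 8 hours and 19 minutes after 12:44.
First find the time 8 hours and 19 minutes after 12:44.
Total minutes: 12 x 60 + 44 + 8 x 60 + 19 = 1263.
1263 mod 720 = 543 minutes = 9:03.
Now compute the angle at 9:03:
Hour hand: 9 x 30 + 3 x 0.5 = 271.5 degrees
Minute hand: 3 x 6 = 18 degrees
Difference: |271.5 - 18| = 253.5 degrees
Smaller angle: 360 - 253.5 = 106.5 degrees

Final answer: 106.5 degrees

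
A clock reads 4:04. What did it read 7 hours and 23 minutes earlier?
Starting time: 4:04 = 244 total minutes past 12:00
Subtracting: 7 hours and 23 minutes = 443 minutes
244 - 443 = -199 (negative, add 12 hours = 720) = 521 minutes
= 8 hours and 41 minutes past 12:00 = 8:41

Final answer: 8:41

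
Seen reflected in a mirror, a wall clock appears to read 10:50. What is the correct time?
Reflection across the vertical (12-6) axis maps a hand at angle A degrees to (360 - A) degrees, which sends a reading of T minutes past 12:00 to (720 - T) minutes past 12:00.
Mirror reads 10:50 = 650 minutes past 12:00.
Actual time: (720 - 650) mod 720 = 70 minutes = 1:10.

Final answer: 1:10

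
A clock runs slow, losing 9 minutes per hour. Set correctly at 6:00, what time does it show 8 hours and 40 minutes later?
For every 60 true minutes, the faulty clock advances 60 - 9 = 51 minutes.
True elapsed: 8 hours and 40 minutes = 520 minutes.
Faulty clock advances: 520 x 51/60 = 442 minutes (drift: 78 minutes behind).
Shown time: 6:00 + 442 minutes = 1:22.

Final answer: 1:22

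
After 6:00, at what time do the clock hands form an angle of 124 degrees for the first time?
At t minutes past 6:00, the hour hand is at 30 x 6 + 0.5t degrees and the minute hand is at 6t degrees.
The smaller angle between them is 124 degrees when |30H - 5.5t| = 124 or |30H - 5.5t| = 236.
With H = 6, solve 30 x 6 - 5.5t = +/- target for each target:
  t = (30 x 6 - 124) / 5.5 = 10.18
  t = (30 x 6 + 124) / 5.5 = 55.27
  t = (30 x 6 - 236) / 5.5 = -10.18 (outside (0, 60))
  t = (30 x 6 + 236) / 5.5 = 75.64 (outside (0, 60))
Valid solutions in (0, 60): {10.18, 55.27} minutes.
The first occurrence is t = 10.18 minutes.
The hands form a 124-degree angle at 10.18 minutes past 6:00.

Final answer: 10.18 minutes past 6:00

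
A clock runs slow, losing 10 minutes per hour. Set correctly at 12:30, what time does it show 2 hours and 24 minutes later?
For every 60 true minutes, the faulty clock advances 60 - 10 = 50 minutes.
True elapsed: 2 hours and 24 minutes = 144 minutes.
Faulty clock advances: 144 x 50/60 = 120 minutes (drift: 24 minutes behind).
Shown time: 12:30 + 120 minutes = 2:30.

Final answer: 2:30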